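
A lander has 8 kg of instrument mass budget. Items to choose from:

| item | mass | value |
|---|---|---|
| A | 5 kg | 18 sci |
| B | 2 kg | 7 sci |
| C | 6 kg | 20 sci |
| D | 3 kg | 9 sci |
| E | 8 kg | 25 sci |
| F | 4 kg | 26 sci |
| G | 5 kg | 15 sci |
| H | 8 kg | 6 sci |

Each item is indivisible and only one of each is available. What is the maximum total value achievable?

35 sci

Check high-value combinations within 8 kg:
- D+F: mass 3+4=7, value 9+26=35
- B+F: mass 2+4=6, value 7+26=33
- B+C: mass 2+6=8, value 7+20=27
- A+D: mass 5+3=8, value 18+9=27
Best: 35 sci.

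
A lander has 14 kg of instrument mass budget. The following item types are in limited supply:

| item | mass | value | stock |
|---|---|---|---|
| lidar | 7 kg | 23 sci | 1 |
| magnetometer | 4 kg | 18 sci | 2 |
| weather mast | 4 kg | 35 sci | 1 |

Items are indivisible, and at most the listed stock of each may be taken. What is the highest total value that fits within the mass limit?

71 sci

Best selections within mass 14 and stock limits:
- 2×magnetometer + 1×weather mast: mass 12, value 71
- 1×lidar + 1×weather mast: mass 11, value 58
Best: 71 sci.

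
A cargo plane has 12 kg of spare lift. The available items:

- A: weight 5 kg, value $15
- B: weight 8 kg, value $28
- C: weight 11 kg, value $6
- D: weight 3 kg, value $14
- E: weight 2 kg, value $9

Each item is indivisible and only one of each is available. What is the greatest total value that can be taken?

This is a 0/1 knapsack; check combinations near the capacity.
- B+D: weight 8+3=11, value 28+14=42
- A+D+E: weight 5+3+2=10, value 15+14+9=38
- B+E: weight 8+2=10, value 28+9=37
- A+D: weight 5+3=8, value 15+14=29
- B: weight 8, value 28
Best: $42.

$42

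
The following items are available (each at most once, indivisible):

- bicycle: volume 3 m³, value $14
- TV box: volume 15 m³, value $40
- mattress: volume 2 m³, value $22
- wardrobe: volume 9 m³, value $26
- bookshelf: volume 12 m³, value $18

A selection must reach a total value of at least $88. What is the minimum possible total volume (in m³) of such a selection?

Subsets with value ≥ 88, sorted by total volume:
- TV box+mattress+wardrobe: volume 26, value 88
- bicycle+TV box+mattress+wardrobe: volume 29, value 102
Minimum volume: 26 m³.

26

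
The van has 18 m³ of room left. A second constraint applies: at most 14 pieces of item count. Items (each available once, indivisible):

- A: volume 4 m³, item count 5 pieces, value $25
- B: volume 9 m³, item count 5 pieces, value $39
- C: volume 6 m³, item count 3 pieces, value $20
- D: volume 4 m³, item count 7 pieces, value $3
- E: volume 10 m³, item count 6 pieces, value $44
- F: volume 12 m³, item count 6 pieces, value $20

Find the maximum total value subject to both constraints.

$69

Feasible sets respecting both limits:
- A+E: volume 14, item count 11, value 69
- A+B: volume 13, item count 10, value 64
- C+E: volume 16, item count 9, value 64
- B+C: volume 15, item count 8, value 59
Best: $69.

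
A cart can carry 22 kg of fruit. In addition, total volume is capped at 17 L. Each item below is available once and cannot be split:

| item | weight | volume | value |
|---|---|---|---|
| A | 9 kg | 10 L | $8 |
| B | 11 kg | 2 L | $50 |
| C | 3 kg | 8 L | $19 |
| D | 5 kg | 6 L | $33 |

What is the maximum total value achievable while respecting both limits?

Feasible sets respecting both limits:
- B+C+D: weight 19, volume 16, value 102
- B+D: weight 16, volume 8, value 83
- B+C: weight 14, volume 10, value 69
Best: $102.

$102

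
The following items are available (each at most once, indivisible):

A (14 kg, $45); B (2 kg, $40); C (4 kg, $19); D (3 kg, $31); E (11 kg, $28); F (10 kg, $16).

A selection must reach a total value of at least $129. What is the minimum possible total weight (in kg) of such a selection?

Subsets with value ≥ 129, sorted by total weight:
- A+B+C+D: weight 23, value 135
- A+B+D+F: weight 29, value 132
- A+B+D+E: weight 30, value 144
- B+C+D+E+F: weight 30, value 134
Minimum weight: 23 kg.

23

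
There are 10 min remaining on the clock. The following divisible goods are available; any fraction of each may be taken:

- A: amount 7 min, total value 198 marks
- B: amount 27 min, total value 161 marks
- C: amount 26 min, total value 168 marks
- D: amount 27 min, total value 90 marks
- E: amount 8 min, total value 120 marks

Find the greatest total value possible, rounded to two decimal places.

243.00

Take in order of value per unit:
- A (198/7 per unit): all 7 → value 198, running total 198.00
- E (120/8 per unit): 3 of 8 → value 3×120/8 = 45.0000, running total 243.00
Total 243.00.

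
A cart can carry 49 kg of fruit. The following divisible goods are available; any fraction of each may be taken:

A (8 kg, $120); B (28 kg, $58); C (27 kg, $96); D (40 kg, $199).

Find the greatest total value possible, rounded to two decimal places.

322.56

Take in order of value per unit:
- A (120/8 per unit): all 8 → value 120, running total 120.00
- D (199/40 per unit): all 40 → value 199, running total 319.00
- C (96/27 per unit): 1 of 27 → value 1×96/27 = 3.5556, running total 322.56
Total 322.56.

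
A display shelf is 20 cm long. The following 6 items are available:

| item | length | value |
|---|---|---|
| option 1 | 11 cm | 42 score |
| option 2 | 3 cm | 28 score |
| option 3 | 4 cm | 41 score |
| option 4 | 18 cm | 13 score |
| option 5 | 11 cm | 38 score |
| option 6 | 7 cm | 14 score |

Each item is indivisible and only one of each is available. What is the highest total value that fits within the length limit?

111 score

Check high-value combinations within 20 cm:
- option 1+option 2+option 3: length 11+3+4=18, value 42+28+41=111
- option 2+option 3+option 5: length 3+4+11=18, value 28+41+38=107
- option 2+option 3+option 6: length 3+4+7=14, value 28+41+14=83
- option 1+option 3: length 11+4=15, value 42+41=83
- option 3+option 5: length 4+11=15, value 41+38=79
Best: 111 score.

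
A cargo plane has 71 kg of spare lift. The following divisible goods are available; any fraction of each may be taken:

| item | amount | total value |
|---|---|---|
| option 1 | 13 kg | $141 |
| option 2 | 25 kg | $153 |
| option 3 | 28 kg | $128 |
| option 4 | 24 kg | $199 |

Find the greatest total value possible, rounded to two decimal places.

Take in order of value per unit:
- option 1 (141/13 per unit): all 13 → value 141, running total 141.00
- option 4 (199/24 per unit): all 24 → value 199, running total 340.00
- option 2 (153/25 per unit): all 25 → value 153, running total 493.00
- option 3 (128/28 per unit): 9 of 28 → value 9×128/28 = 41.1429, running total 534.14
Total 534.14.

534.14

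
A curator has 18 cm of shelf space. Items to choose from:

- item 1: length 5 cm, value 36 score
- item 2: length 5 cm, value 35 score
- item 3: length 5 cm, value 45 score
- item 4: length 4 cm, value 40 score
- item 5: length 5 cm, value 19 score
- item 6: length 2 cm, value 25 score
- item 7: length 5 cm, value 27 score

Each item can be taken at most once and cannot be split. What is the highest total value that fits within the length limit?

Check high-value combinations within 18 cm:
- item 1+item 3+item 4+item 6: length 5+5+4+2=16, value 36+45+40+25=146
- item 2+item 3+item 4+item 6: length 5+5+4+2=16, value 35+45+40+25=145
- item 1+item 2+item 3+item 6: length 5+5+5+2=17, value 36+35+45+25=141
- item 3+item 4+item 6+item 7: length 5+4+2+5=16, value 45+40+25+27=137
Best: 146 score.

146 score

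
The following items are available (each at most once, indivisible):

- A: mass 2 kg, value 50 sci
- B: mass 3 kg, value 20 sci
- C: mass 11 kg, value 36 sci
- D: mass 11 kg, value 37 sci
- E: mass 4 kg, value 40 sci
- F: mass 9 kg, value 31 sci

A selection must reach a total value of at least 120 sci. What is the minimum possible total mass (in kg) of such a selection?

Subsets with value ≥ 120, sorted by total mass:
- A+E+F: mass 15, value 121
- A+D+E: mass 17, value 127
- A+C+E: mass 17, value 126
Minimum mass: 15 kg.

15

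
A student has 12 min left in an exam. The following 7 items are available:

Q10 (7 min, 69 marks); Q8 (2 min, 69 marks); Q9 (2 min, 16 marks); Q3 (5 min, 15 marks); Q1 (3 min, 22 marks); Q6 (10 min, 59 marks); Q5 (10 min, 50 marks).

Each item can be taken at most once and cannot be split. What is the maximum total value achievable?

160 marks

Check high-value combinations within 12 min:
- Q10+Q8+Q1: time 7+2+3=12, value 69+69+22=160
- Q10+Q8+Q9: time 7+2+2=11, value 69+69+16=154
- Q10+Q8: time 7+2=9, value 69+69=138
Best: 160 marks.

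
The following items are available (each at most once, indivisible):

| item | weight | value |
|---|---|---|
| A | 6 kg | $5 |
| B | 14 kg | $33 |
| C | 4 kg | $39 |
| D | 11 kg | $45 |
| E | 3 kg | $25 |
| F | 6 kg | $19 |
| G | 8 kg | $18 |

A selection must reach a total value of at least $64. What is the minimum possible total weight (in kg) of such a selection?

Subsets with value ≥ 64, sorted by total weight:
- C+E: weight 7, value 64
- C+E+F: weight 13, value 83
- A+C+E: weight 13, value 69
Minimum weight: 7 kg.

7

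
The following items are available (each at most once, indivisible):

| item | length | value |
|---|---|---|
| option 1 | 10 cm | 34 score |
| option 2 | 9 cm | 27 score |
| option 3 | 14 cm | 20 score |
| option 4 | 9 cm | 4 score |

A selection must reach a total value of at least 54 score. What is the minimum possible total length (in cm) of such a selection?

Subsets with value ≥ 54, sorted by total length:
- option 1+option 2: length 19, value 61
- option 1+option 3: length 24, value 54
- option 1+option 2+option 4: length 28, value 65
Minimum length: 19 cm.

19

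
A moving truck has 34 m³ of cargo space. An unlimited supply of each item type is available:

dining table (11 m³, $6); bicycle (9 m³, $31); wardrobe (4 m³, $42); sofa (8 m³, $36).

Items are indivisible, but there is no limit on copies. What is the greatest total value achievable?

$336

Best value-per-unit is wardrobe at 42/4, and filling with it alone uses volume 8×4=32. No mix of the others beats 8×42 = 336.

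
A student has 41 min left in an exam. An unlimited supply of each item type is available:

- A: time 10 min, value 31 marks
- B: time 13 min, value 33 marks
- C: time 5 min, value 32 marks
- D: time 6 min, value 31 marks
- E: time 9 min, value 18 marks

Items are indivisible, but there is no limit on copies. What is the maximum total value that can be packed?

256 marks

Best value-per-unit is C at 32/5, and filling with it alone uses time 8×5=40. No mix of the others beats 8×32 = 256.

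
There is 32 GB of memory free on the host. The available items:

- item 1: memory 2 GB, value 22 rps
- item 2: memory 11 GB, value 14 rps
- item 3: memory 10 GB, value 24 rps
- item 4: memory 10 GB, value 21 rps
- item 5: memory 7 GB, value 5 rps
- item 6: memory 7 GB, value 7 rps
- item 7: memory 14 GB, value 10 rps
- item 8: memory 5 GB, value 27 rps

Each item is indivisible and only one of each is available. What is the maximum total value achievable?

94 rps

This is a 0/1 knapsack; check combinations near the capacity.
- item 1+item 3+item 4+item 8: memory 2+10+10+5=27, value 22+24+21+27=94
- item 1+item 2+item 3+item 8: memory 2+11+10+5=28, value 22+14+24+27=87
- item 1+item 3+item 5+item 6+item 8: memory 2+10+7+7+5=31, value 22+24+5+7+27=85
- item 1+item 2+item 4+item 8: memory 2+11+10+5=28, value 22+14+21+27=84
Best: 94 rps.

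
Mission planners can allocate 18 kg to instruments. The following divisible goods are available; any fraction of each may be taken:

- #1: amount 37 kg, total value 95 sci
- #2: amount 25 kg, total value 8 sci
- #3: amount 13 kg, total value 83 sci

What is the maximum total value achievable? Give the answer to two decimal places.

Take in order of value per unit:
- #3 (83/13 per unit): all 13 → value 83, running total 83.00
- #1 (95/37 per unit): 5 of 37 → value 5×95/37 = 12.8378, running total 95.84
Total 95.84.

95.84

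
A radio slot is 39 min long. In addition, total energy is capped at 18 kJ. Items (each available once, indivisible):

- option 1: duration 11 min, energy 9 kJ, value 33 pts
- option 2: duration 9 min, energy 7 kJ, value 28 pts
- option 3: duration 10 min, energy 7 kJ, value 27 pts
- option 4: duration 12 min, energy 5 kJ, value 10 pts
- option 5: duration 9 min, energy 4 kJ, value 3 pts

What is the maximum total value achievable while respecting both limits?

Feasible sets respecting both limits:
- option 1+option 2: duration 20, energy 16, value 61
- option 1+option 3: duration 21, energy 16, value 60
- option 2+option 3+option 5: duration 28, energy 18, value 58
- option 2+option 3: duration 19, energy 14, value 55
Best: 61 pts.

61 pts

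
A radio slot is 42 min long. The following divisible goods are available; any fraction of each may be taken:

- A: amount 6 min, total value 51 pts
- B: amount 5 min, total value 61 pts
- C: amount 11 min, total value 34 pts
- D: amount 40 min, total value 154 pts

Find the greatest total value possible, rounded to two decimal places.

231.35

Take in order of value per unit:
- B (61/5 per unit): all 5 → value 61, running total 61.00
- A (51/6 per unit): all 6 → value 51, running total 112.00
- D (154/40 per unit): 31 of 40 → value 31×154/40 = 119.3500, running total 231.35
Total 231.35.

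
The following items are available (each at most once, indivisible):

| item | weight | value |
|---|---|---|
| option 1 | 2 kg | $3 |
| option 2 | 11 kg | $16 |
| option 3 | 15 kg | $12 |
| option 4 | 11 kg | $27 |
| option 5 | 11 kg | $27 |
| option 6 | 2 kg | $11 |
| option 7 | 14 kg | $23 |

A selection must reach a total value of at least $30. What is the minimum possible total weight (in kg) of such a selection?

13

Subsets with value ≥ 30, sorted by total weight:
- option 4+option 6: weight 13, value 38
- option 5+option 6: weight 13, value 38
Minimum weight: 13 kg.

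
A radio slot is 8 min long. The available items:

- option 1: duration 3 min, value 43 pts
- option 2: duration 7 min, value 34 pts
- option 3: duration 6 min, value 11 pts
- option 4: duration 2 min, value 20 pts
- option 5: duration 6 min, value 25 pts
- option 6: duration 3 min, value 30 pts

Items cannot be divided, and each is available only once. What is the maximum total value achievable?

Check high-value combinations within 8 min:
- option 1+option 4+option 6: duration 3+2+3=8, value 43+20+30=93
- option 1+option 6: duration 3+3=6, value 43+30=73
- option 1+option 4: duration 3+2=5, value 43+20=63
Best: 93 pts.

93 pts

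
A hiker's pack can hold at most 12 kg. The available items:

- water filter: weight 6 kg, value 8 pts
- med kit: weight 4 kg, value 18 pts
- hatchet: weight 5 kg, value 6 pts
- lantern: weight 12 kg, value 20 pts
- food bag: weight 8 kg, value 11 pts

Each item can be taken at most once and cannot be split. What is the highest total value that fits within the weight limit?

29 pts

Check high-value combinations within 12 kg:
- med kit+food bag: weight 4+8=12, value 18+11=29
- water filter+med kit: weight 6+4=10, value 8+18=26
- med kit+hatchet: weight 4+5=9, value 18+6=24
Best: 29 pts.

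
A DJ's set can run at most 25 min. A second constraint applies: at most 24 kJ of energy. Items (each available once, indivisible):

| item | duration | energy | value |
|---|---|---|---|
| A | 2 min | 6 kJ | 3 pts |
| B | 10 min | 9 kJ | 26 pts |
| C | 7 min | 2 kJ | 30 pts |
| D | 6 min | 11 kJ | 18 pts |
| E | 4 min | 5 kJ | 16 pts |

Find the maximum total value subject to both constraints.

Feasible sets respecting both limits:
- A+B+C+E: duration 23, energy 22, value 75
- B+C+D: duration 23, energy 22, value 74
- B+C+E: duration 21, energy 16, value 72
Best: 75 pts.

75 pts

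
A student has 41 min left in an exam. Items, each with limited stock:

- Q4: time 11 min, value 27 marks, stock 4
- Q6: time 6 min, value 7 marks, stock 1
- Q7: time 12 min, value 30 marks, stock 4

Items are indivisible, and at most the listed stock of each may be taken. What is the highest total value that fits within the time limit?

94 marks

Top feasible selections:
- 1×Q4 + 1×Q6 + 2×Q7: time 41, value 94
- 2×Q4 + 1×Q6 + 1×Q7: time 40, value 91
Best: 94 marks.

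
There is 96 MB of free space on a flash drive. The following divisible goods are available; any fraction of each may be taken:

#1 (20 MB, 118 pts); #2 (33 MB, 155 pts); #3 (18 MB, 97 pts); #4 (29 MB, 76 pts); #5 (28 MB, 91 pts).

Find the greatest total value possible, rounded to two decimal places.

Take in order of value per unit:
- #1 (118/20 per unit): all 20 → value 118, running total 118.00
- #3 (97/18 per unit): all 18 → value 97, running total 215.00
- #2 (155/33 per unit): all 33 → value 155, running total 370.00
- #5 (91/28 per unit): 25 of 28 → value 25×91/28 = 81.2500, running total 451.25
Total 451.25.

451.25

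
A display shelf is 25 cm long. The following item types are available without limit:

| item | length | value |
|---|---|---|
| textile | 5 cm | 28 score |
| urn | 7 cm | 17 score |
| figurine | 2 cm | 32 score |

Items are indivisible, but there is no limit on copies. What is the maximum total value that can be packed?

384 score

Best value-per-unit is figurine at 32/2, and filling with it alone uses length 12×2=24. No mix of the others beats 12×32 = 384.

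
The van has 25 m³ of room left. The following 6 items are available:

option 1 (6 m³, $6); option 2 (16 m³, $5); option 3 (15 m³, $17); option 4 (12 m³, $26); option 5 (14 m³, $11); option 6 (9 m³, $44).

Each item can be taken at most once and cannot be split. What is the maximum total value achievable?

$70

Check high-value combinations within 25 m³:
- option 4+option 6: volume 12+9=21, value 26+44=70
- option 3+option 6: volume 15+9=24, value 17+44=61
- option 5+option 6: volume 14+9=23, value 11+44=55
Best: $70.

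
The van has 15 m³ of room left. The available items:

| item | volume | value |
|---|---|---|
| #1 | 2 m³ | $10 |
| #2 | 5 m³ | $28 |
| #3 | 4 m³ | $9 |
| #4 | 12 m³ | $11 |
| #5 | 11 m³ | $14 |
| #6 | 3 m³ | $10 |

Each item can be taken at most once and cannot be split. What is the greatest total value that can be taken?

$57

Check high-value combinations within 15 m³:
- #1+#2+#3+#6: volume 2+5+4+3=14, value 10+28+9+10=57
- #1+#2+#6: volume 2+5+3=10, value 10+28+10=48
- #1+#2+#3: volume 2+5+4=11, value 10+28+9=47
- #2+#3+#6: volume 5+4+3=12, value 28+9+10=47
- #1+#2: volume 2+5=7, value 10+28=38
Best: $57.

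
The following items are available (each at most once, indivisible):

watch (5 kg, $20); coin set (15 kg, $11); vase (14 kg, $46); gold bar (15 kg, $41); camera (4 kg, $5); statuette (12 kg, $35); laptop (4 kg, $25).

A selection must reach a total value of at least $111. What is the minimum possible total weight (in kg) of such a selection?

Subsets with value ≥ 111, sorted by total weight:
- vase+gold bar+laptop: weight 33, value 112
- vase+camera+statuette+laptop: weight 34, value 111
Minimum weight: 33 kg.

33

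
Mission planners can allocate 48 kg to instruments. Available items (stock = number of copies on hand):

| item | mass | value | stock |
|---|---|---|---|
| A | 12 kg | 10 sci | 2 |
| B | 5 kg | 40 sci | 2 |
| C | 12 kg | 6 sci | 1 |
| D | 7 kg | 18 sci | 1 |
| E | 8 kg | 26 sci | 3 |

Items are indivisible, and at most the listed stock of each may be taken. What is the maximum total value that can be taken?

Top feasible selections:
- 2×B + 1×D + 3×E: mass 41, value 176
- 1×A + 2×B + 3×E: mass 46, value 168
- 2×B + 1×C + 3×E: mass 46, value 164
Best: 176 sci.

176 sci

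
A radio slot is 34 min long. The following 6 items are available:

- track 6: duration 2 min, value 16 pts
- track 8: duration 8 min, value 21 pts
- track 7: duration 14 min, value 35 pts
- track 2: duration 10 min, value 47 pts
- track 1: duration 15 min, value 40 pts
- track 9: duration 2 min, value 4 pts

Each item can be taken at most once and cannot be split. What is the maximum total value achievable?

Check high-value combinations within 34 min:
- track 6+track 8+track 7+track 2: duration 2+8+14+10=34, value 16+21+35+47=119
- track 8+track 2+track 1: duration 8+10+15=33, value 21+47+40=108
- track 6+track 2+track 1+track 9: duration 2+10+15+2=29, value 16+47+40+4=107
Best: 119 pts.

119 pts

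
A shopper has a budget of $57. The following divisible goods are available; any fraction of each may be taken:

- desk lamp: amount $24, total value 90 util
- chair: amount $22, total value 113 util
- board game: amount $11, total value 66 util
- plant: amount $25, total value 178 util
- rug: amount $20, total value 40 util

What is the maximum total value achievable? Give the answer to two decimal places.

351.86

Take in order of value per unit:
- plant (178/25 per unit): all 25 → value 178, running total 178.00
- board game (66/11 per unit): all 11 → value 66, running total 244.00
- chair (113/22 per unit): 21 of 22 → value 21×113/22 = 107.8636, running total 351.86
Total 351.86.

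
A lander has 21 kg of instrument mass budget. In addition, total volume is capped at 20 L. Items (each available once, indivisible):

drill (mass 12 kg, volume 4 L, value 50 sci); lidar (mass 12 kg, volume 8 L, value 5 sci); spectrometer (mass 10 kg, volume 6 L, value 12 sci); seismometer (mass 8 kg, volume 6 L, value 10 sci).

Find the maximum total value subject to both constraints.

60 sci

Feasible sets respecting both limits:
- drill+seismometer: mass 20, volume 10, value 60
- drill: mass 12, volume 4, value 50
- spectrometer+seismometer: mass 18, volume 12, value 22
Best: 60 sci.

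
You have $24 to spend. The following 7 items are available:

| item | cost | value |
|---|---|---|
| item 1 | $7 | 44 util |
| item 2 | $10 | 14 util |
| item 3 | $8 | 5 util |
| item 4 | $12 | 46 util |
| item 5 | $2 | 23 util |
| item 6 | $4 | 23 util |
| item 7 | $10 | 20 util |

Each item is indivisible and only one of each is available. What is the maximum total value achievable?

Check high-value combinations within $24:
- item 1+item 4+item 5: cost 7+12+2=21, value 44+46+23=113
- item 1+item 4+item 6: cost 7+12+4=23, value 44+46+23=113
- item 1+item 5+item 6+item 7: cost 7+2+4+10=23, value 44+23+23+20=110
Best: 113 util.

113 util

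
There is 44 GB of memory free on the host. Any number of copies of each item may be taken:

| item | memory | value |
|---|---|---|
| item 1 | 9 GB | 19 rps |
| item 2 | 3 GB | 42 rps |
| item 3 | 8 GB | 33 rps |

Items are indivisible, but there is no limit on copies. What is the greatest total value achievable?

588 rps

Best value-per-unit is item 2 at 42/3, and filling with it alone uses memory 14×3=42. No mix of the others beats 14×42 = 588.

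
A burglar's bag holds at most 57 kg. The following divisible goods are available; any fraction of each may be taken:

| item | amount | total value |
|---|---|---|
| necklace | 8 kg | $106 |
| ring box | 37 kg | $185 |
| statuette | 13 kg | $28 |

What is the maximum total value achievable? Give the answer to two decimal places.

316.85

Take in order of value per unit:
- necklace (106/8 per unit): all 8 → value 106, running total 106.00
- ring box (185/37 per unit): all 37 → value 185, running total 291.00
- statuette (28/13 per unit): 12 of 13 → value 12×28/13 = 25.8462, running total 316.85
Total 316.85.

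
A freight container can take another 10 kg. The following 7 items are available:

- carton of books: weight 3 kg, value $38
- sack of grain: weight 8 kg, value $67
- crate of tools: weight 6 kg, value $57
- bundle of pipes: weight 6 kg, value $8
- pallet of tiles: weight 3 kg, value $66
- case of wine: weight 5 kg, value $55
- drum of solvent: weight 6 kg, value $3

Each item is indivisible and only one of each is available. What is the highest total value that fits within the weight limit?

$123

This is a 0/1 knapsack; check combinations near the capacity.
- crate of tools+pallet of tiles: weight 6+3=9, value 57+66=123
- pallet of tiles+case of wine: weight 3+5=8, value 66+55=121
- carton of books+pallet of tiles: weight 3+3=6, value 38+66=104
- carton of books+crate of tools: weight 3+6=9, value 38+57=95
- carton of books+case of wine: weight 3+5=8, value 38+55=93
Best: $123.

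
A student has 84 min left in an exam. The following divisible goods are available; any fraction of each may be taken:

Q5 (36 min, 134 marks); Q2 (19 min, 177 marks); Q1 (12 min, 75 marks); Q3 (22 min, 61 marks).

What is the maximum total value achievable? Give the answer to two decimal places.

433.14

Take in order of value per unit:
- Q2 (177/19 per unit): all 19 → value 177, running total 177.00
- Q1 (75/12 per unit): all 12 → value 75, running total 252.00
- Q5 (134/36 per unit): all 36 → value 134, running total 386.00
- Q3 (61/22 per unit): 17 of 22 → value 17×61/22 = 47.1364, running total 433.14
Total 433.14.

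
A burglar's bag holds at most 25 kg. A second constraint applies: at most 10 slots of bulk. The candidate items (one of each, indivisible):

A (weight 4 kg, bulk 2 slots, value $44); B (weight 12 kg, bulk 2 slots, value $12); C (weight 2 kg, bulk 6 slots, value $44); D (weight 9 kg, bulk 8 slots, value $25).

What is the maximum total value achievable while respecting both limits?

$100

Feasible sets respecting both limits:
- A+B+C: weight 18, bulk 10, value 100
- A+C: weight 6, bulk 8, value 88
- A+D: weight 13, bulk 10, value 69
- A+B: weight 16, bulk 4, value 56
Best: $100.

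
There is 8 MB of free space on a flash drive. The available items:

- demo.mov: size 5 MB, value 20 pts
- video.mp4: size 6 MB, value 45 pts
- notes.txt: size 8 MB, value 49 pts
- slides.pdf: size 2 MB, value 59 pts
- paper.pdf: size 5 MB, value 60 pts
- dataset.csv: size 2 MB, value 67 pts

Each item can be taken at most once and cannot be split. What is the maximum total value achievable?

Check high-value combinations within 8 MB:
- paper.pdf+dataset.csv: size 5+2=7, value 60+67=127
- slides.pdf+dataset.csv: size 2+2=4, value 59+67=126
- slides.pdf+paper.pdf: size 2+5=7, value 59+60=119
- video.mp4+dataset.csv: size 6+2=8, value 45+67=112
Best: 127 pts.

127 pts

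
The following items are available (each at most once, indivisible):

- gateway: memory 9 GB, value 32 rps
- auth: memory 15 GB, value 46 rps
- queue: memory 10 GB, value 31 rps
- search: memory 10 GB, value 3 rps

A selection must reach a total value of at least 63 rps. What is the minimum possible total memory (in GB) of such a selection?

Subsets with value ≥ 63, sorted by total memory:
- gateway+queue: memory 19, value 63
- gateway+auth: memory 24, value 78
- auth+queue: memory 25, value 77
Minimum memory: 19 GB.

19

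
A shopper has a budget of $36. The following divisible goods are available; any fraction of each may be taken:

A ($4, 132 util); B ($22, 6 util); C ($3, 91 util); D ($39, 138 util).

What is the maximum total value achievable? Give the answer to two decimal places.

Take in order of value per unit:
- A (132/4 per unit): all 4 → value 132, running total 132.00
- C (91/3 per unit): all 3 → value 91, running total 223.00
- D (138/39 per unit): 29 of 39 → value 29×138/39 = 102.6154, running total 325.62
Total 325.62.

325.62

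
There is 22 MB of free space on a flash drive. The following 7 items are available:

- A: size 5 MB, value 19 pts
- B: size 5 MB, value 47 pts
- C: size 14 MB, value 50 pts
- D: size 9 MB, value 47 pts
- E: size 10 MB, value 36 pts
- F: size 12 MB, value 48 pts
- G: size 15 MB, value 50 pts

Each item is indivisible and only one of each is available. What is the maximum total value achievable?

114 pts

Check high-value combinations within 22 MB:
- A+B+F: size 5+5+12=22, value 19+47+48=114
- A+B+D: size 5+5+9=19, value 19+47+47=113
- A+B+E: size 5+5+10=20, value 19+47+36=102
- B+C: size 5+14=19, value 47+50=97
- B+G: size 5+15=20, value 47+50=97
Best: 114 pts.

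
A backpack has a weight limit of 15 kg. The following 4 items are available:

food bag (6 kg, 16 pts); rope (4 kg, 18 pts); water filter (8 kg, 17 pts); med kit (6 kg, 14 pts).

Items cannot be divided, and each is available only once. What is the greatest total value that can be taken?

35 pts

Check high-value combinations within 15 kg:
- rope+water filter: weight 4+8=12, value 18+17=35
- food bag+rope: weight 6+4=10, value 16+18=34
- food bag+water filter: weight 6+8=14, value 16+17=33
- rope+med kit: weight 4+6=10, value 18+14=32
Best: 35 pts.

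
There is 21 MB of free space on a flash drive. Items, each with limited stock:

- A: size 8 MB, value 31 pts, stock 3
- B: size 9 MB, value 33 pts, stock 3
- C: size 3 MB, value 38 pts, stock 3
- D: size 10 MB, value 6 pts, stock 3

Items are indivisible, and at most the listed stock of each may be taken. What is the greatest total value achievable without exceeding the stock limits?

147 pts

Top feasible selections:
- 1×B + 3×C: size 18, value 147
- 1×A + 3×C: size 17, value 145
Best: 147 pts.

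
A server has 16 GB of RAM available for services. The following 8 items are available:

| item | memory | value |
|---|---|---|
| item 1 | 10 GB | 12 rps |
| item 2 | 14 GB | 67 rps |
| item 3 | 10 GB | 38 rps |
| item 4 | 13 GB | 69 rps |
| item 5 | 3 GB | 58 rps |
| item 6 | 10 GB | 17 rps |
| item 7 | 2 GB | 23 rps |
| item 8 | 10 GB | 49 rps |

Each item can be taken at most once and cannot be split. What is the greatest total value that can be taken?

Check high-value combinations within 16 GB:
- item 5+item 7+item 8: memory 3+2+10=15, value 58+23+49=130
- item 4+item 5: memory 13+3=16, value 69+58=127
- item 3+item 5+item 7: memory 10+3+2=15, value 38+58+23=119
Best: 130 rps.

130 rps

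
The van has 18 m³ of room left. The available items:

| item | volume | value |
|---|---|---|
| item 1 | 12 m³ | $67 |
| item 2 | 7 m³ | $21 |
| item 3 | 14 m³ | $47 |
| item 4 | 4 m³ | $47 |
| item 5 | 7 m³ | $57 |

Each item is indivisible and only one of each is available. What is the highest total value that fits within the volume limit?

$125

This is a 0/1 knapsack; check combinations near the capacity.
- item 2+item 4+item 5: volume 7+4+7=18, value 21+47+57=125
- item 1+item 4: volume 12+4=16, value 67+47=114
- item 4+item 5: volume 4+7=11, value 47+57=104
- item 3+item 4: volume 14+4=18, value 47+47=94
Best: $125.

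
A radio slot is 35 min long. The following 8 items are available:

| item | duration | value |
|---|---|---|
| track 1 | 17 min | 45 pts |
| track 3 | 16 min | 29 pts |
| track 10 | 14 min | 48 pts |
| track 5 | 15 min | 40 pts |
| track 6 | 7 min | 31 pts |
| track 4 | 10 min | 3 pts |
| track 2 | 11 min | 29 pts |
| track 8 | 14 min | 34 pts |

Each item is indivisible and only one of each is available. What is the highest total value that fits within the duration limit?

113 pts

Check high-value combinations within 35 min:
- track 10+track 6+track 8: duration 14+7+14=35, value 48+31+34=113
- track 10+track 6+track 2: duration 14+7+11=32, value 48+31+29=108
- track 1+track 6+track 2: duration 17+7+11=35, value 45+31+29=105
- track 5+track 6+track 2: duration 15+7+11=33, value 40+31+29=100
Best: 113 pts.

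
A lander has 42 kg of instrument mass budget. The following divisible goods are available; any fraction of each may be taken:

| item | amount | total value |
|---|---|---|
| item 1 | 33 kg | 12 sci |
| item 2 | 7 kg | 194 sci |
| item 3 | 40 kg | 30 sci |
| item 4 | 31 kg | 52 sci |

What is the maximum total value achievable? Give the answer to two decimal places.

Take in order of value per unit:
- item 2 (194/7 per unit): all 7 → value 194, running total 194.00
- item 4 (52/31 per unit): all 31 → value 52, running total 246.00
- item 3 (30/40 per unit): 4 of 40 → value 4×30/40 = 3.0000, running total 249.00
Total 249.00.

249.00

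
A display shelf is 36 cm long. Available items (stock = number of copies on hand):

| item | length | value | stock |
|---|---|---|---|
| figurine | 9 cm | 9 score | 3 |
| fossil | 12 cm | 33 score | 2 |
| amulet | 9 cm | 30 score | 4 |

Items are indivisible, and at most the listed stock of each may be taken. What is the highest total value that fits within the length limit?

Best selections within length 36 and stock limits:
- 4×amulet: length 36, value 120
- 1×figurine + 3×amulet: length 36, value 99
- 2×fossil + 1×amulet: length 33, value 96
- 1×fossil + 2×amulet: length 30, value 93
Best: 120 score.

120 score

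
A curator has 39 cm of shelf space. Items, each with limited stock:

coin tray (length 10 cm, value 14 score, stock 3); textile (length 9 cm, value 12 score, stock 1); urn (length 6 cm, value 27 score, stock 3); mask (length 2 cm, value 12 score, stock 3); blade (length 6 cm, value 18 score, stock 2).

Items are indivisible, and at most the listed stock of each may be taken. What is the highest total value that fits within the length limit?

Best selections within length 39 and stock limits:
- 3×urn + 3×mask + 2×blade: length 36, value 153
- 1×textile + 3×urn + 3×mask + 1×blade: length 39, value 147
- 3×urn + 2×mask + 2×blade: length 34, value 141
- 1×textile + 2×urn + 3×mask + 2×blade: length 39, value 138
Best: 153 score.

153 score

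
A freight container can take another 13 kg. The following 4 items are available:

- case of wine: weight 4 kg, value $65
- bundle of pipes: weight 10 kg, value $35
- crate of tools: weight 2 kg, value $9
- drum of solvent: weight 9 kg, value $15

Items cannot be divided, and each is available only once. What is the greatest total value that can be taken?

$80

Check high-value combinations within 13 kg:
- case of wine+drum of solvent: weight 4+9=13, value 65+15=80
- case of wine+crate of tools: weight 4+2=6, value 65+9=74
- case of wine: weight 4, value 65
- bundle of pipes+crate of tools: weight 10+2=12, value 35+9=44
- bundle of pipes: weight 10, value 35
Best: $80.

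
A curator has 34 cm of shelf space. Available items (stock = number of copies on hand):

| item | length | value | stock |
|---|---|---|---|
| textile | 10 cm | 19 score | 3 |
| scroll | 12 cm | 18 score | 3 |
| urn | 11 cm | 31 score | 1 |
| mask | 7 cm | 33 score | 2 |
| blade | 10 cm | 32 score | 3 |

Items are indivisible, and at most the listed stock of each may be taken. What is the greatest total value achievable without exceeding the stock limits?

130 score

Best selections within length 34 and stock limits:
- 2×mask + 2×blade: length 34, value 130
- 1×textile + 2×mask + 1×blade: length 34, value 117
- 2×textile + 2×mask: length 34, value 104
Best: 130 score.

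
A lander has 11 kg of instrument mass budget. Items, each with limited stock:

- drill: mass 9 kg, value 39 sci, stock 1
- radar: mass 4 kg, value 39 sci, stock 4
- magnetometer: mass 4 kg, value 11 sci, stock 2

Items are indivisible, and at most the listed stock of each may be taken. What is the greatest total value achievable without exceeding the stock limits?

Top feasible selections:
- 2×radar: mass 8, value 78
- 1×radar + 1×magnetometer: mass 8, value 50
- 1×radar: mass 4, value 39
Best: 78 sci.

78 sci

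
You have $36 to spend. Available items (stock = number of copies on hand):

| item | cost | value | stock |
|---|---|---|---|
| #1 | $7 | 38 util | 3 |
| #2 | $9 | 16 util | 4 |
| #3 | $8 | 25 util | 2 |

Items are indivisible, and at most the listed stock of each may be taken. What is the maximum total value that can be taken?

Best selections within cost 36 and stock limits:
- 3×#1 + 1×#3: cost 29, value 139
- 3×#1 + 1×#2: cost 30, value 130
Best: 139 util.

139 util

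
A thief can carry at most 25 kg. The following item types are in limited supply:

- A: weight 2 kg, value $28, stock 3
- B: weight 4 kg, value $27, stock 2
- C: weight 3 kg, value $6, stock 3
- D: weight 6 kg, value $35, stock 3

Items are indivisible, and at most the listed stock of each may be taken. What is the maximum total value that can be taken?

$189

Top feasible selections:
- 3×A + 3×D: weight 24, value 189
- 3×A + 1×B + 1×C + 2×D: weight 25, value 187
- 3×A + 1×B + 2×D: weight 22, value 181
Best: $189.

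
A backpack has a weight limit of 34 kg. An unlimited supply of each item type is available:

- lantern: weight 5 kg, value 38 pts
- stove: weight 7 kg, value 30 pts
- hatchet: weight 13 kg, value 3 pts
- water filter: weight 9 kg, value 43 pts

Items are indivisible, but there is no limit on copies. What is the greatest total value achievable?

Best value-per-unit is lantern at 38/5; filling with it alone gives 6×38 = 228.
Optimal mix: 5×lantern + 1×water filter → weight 34, value 233.

233 pts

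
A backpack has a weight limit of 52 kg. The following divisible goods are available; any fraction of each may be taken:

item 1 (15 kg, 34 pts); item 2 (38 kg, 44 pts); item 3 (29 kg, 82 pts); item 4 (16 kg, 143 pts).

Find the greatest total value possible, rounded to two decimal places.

240.87

Take in order of value per unit:
- item 4 (143/16 per unit): all 16 → value 143, running total 143.00
- item 3 (82/29 per unit): all 29 → value 82, running total 225.00
- item 1 (34/15 per unit): 7 of 15 → value 7×34/15 = 15.8667, running total 240.87
Total 240.87.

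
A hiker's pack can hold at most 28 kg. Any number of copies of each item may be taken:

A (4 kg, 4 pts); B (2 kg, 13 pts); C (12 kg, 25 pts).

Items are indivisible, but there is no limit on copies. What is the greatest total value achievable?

Best value-per-unit is B at 13/2, and filling with it alone uses weight 14×2=28. No mix of the others beats 14×13 = 182.

182 pts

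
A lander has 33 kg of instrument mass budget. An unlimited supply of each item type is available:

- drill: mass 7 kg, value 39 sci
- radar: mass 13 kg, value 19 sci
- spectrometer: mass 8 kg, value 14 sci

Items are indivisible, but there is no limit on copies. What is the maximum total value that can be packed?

Best value-per-unit is drill at 39/7, and filling with it alone uses mass 4×7=28. No mix of the others beats 4×39 = 156.

156 sci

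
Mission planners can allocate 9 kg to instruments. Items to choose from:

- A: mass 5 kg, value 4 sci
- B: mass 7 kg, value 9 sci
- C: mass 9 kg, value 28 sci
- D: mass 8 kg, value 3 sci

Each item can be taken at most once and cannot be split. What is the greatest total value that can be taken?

28 sci

This is a 0/1 knapsack; check combinations near the capacity.
- C: mass 9, value 28
- B: mass 7, value 9
- A: mass 5, value 4
- D: mass 8, value 3
Best: 28 sci.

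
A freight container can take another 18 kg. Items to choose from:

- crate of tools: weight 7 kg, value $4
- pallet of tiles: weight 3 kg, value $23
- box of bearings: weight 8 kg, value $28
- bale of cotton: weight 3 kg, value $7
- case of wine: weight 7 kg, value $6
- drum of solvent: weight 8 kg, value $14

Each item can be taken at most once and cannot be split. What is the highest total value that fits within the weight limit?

$58

This is a 0/1 knapsack; check combinations near the capacity.
- pallet of tiles+box of bearings+bale of cotton: weight 3+8+3=14, value 23+28+7=58
- pallet of tiles+box of bearings+case of wine: weight 3+8+7=18, value 23+28+6=57
- crate of tools+pallet of tiles+box of bearings: weight 7+3+8=18, value 4+23+28=55
- pallet of tiles+box of bearings: weight 3+8=11, value 23+28=51
- pallet of tiles+bale of cotton+drum of solvent: weight 3+3+8=14, value 23+7+14=44
Best: $58.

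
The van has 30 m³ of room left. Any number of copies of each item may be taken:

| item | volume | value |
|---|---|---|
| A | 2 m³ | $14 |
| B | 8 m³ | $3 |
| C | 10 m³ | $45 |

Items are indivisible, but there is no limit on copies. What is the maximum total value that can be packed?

$210

Best value-per-unit is A at 14/2, and filling with it alone uses volume 15×2=30. No mix of the others beats 15×14 = 210.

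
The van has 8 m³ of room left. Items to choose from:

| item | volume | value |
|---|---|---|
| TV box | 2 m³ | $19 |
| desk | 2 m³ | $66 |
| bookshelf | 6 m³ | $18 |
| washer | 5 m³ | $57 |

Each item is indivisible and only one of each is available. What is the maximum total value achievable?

$123

Check high-value combinations within 8 m³:
- desk+washer: volume 2+5=7, value 66+57=123
- TV box+desk: volume 2+2=4, value 19+66=85
- desk+bookshelf: volume 2+6=8, value 66+18=84
Best: $123.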